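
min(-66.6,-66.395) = -66.6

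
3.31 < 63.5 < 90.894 True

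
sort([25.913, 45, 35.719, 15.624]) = [15.624, 25.913, 35.719, 45]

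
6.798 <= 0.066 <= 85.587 False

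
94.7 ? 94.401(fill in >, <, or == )>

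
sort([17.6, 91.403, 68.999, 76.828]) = [17.6, 68.999, 76.828, 91.403]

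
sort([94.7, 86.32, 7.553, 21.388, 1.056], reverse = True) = [94.7, 86.32, 21.388, 7.553, 1.056]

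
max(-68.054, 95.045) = 95.045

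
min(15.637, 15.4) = 15.4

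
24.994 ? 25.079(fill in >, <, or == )<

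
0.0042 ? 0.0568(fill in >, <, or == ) <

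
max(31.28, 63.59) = 63.59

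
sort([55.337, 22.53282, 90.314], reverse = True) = [90.314, 55.337, 22.53282]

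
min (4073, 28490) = 4073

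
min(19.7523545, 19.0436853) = 19.0436853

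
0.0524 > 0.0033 True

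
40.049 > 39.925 True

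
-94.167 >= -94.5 True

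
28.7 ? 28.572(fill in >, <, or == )>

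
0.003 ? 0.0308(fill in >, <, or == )<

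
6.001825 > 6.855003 False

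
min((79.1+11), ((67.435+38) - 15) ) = 90.1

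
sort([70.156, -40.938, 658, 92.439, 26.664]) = [-40.938, 26.664, 70.156, 92.439, 658]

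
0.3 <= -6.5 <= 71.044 False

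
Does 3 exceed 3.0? No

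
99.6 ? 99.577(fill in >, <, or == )>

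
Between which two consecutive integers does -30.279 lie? -31 and -30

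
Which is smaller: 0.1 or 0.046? 0.046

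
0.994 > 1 False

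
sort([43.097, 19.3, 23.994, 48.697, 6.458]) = [6.458, 19.3, 23.994, 43.097, 48.697]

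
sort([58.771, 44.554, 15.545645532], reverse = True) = [58.771, 44.554, 15.545645532]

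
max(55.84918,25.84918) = 55.84918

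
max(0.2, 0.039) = 0.2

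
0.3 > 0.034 True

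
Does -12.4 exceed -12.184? No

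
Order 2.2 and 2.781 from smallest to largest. 2.2, 2.781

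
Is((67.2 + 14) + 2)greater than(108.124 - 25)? Yes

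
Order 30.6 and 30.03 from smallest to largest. 30.03, 30.6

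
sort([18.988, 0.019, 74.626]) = [0.019, 18.988, 74.626]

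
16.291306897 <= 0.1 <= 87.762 False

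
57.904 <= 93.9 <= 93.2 False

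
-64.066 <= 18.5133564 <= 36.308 True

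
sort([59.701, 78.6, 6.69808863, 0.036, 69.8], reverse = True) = [78.6, 69.8, 59.701, 6.69808863, 0.036]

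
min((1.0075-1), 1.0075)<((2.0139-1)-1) True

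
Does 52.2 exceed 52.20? No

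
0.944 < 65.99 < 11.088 False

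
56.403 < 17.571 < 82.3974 False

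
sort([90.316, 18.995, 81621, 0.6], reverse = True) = [81621, 90.316, 18.995, 0.6]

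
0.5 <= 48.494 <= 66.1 True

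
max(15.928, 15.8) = 15.928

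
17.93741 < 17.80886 False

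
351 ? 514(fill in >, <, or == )<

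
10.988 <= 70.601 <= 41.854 False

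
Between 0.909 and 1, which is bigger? 1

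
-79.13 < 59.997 True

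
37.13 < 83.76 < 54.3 False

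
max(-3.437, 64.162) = 64.162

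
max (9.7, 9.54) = 9.7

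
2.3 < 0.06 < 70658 False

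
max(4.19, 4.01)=4.19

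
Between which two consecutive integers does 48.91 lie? 48 and 49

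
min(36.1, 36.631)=36.1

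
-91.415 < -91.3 True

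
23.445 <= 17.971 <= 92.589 False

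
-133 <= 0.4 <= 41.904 True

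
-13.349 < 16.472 True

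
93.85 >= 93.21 True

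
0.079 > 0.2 False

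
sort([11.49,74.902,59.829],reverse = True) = [74.902,59.829,11.49]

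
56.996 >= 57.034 False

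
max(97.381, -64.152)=97.381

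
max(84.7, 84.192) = 84.7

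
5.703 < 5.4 False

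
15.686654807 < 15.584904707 False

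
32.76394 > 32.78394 False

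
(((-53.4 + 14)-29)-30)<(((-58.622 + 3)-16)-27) False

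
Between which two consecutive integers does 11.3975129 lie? 11 and 12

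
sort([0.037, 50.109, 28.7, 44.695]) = [0.037, 28.7, 44.695, 50.109]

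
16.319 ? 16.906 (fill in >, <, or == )<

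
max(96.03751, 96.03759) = 96.03759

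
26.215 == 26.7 False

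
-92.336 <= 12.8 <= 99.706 True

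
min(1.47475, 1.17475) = 1.17475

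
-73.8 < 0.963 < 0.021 False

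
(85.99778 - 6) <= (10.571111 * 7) False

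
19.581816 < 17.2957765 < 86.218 False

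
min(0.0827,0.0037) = 0.0037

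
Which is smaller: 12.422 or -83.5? -83.5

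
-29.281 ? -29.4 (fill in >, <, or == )>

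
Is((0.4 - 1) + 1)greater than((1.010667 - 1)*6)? Yes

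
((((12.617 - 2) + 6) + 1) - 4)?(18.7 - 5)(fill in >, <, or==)<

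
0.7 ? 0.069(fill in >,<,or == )>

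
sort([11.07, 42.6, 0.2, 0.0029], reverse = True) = [42.6, 11.07, 0.2, 0.0029]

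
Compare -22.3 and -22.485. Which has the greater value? -22.3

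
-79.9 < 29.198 True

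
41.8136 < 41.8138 True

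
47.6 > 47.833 False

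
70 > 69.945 True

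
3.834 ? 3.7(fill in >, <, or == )>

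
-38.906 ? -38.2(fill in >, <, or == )<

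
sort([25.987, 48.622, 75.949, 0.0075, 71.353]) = [0.0075, 25.987, 48.622, 71.353, 75.949]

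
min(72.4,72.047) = 72.047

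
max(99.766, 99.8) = 99.8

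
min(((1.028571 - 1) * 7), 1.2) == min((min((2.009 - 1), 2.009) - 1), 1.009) False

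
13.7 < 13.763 True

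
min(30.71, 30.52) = 30.52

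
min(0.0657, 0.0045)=0.0045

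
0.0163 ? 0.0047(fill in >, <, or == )>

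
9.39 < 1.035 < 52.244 False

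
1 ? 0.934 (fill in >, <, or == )>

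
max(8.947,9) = 9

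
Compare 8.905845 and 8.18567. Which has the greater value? 8.905845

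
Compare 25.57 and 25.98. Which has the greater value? 25.98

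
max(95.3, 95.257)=95.3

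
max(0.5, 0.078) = 0.5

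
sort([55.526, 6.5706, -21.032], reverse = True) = [55.526, 6.5706, -21.032]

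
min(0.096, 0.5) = 0.096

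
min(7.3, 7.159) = 7.159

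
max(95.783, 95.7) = 95.783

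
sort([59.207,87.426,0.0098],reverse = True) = [87.426,59.207,0.0098]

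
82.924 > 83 False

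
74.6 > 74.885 False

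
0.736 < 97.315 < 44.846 False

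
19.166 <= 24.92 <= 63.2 True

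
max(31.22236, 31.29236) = 31.29236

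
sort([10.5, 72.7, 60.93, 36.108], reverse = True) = [72.7, 60.93, 36.108, 10.5]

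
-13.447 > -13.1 False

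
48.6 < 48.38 False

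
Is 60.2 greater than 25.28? Yes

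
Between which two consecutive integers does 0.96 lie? 0 and 1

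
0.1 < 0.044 False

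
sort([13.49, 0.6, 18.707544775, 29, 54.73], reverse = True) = [54.73, 29, 18.707544775, 13.49, 0.6]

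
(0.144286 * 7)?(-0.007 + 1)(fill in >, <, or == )>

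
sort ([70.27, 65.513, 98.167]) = [65.513, 70.27, 98.167]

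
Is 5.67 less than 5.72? Yes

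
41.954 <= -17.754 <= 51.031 False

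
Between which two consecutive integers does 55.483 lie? 55 and 56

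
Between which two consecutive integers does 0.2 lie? 0 and 1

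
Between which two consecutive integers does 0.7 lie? 0 and 1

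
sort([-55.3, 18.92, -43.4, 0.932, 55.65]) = [-55.3, -43.4, 0.932, 18.92, 55.65]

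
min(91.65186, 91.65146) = 91.65146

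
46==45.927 False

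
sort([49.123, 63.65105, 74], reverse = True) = [74, 63.65105, 49.123]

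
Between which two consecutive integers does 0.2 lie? 0 and 1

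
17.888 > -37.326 True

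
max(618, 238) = 618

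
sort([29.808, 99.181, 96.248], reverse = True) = [99.181, 96.248, 29.808]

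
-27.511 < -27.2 True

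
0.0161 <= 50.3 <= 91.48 True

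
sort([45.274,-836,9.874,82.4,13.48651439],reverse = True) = [82.4,45.274,13.48651439,9.874,-836]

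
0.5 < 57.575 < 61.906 True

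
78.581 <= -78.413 False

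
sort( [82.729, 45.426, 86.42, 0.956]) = [0.956, 45.426, 82.729, 86.42]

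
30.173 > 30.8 False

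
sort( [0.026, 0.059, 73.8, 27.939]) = [0.026, 0.059, 27.939, 73.8]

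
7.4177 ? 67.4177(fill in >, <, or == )<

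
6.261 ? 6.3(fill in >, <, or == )<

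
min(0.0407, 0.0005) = 0.0005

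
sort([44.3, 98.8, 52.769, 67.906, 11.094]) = [11.094, 44.3, 52.769, 67.906, 98.8]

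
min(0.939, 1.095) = 0.939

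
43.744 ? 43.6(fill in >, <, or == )>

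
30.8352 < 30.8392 True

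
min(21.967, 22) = 21.967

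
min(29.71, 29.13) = 29.13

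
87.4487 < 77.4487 False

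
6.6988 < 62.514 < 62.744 True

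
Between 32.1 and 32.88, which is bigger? 32.88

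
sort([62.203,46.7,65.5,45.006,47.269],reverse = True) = [65.5,62.203,47.269,46.7,45.006]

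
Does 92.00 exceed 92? No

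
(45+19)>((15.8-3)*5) False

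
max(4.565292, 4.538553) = 4.565292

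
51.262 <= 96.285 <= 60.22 False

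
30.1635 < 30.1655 True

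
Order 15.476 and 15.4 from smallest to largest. 15.4, 15.476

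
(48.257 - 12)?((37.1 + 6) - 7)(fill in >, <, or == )>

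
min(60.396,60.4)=60.396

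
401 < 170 False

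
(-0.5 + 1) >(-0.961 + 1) True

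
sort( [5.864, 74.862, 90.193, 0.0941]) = [0.0941, 5.864, 74.862, 90.193]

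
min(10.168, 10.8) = 10.168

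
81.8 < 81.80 False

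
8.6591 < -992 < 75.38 False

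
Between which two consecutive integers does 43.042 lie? 43 and 44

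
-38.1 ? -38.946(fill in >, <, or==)>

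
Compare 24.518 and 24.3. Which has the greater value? 24.518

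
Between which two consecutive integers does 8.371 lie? 8 and 9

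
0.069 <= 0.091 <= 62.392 True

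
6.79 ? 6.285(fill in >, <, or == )>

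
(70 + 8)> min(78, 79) False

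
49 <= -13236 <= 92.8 False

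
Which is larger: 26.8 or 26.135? 26.8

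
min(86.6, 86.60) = 86.6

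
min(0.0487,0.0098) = 0.0098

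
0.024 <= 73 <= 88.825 True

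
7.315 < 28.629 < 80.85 True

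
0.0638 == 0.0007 False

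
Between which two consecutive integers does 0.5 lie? 0 and 1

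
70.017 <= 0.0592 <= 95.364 False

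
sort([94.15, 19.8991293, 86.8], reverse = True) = [94.15, 86.8, 19.8991293]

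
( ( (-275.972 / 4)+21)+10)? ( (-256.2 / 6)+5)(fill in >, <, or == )<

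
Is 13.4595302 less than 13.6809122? Yes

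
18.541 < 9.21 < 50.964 False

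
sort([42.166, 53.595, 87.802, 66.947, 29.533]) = [29.533, 42.166, 53.595, 66.947, 87.802]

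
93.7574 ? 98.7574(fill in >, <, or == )<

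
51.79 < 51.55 False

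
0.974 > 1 False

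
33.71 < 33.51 False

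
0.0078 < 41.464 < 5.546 False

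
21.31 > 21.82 False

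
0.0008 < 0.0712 True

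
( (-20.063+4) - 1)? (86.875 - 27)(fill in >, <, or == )<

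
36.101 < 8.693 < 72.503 False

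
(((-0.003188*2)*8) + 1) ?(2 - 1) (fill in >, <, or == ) <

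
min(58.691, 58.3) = 58.3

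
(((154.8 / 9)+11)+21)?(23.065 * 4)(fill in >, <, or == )<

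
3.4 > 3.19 True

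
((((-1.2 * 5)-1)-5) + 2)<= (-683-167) False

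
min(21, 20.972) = 20.972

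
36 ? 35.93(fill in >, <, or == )>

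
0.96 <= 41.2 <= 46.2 True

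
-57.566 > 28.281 False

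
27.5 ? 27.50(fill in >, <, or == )==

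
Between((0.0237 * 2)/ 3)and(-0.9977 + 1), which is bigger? ((0.0237 * 2)/ 3)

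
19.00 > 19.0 False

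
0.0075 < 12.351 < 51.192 True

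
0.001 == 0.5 False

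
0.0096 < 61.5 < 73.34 True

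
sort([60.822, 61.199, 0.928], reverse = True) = [61.199, 60.822, 0.928]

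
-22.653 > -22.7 True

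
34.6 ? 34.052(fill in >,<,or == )>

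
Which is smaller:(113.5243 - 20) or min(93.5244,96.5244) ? (113.5243 - 20)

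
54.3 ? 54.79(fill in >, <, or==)<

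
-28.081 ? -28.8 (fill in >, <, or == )>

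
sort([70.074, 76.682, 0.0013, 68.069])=[0.0013, 68.069, 70.074, 76.682]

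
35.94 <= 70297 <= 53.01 False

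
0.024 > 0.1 False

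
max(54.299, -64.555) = 54.299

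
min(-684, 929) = -684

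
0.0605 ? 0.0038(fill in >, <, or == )>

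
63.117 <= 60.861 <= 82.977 False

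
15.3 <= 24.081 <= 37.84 True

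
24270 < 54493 True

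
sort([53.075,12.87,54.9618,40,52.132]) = [12.87,40,52.132,53.075,54.9618]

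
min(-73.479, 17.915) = -73.479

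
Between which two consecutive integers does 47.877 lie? 47 and 48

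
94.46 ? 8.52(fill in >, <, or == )>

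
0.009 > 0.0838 False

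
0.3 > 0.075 True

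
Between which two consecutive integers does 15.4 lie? 15 and 16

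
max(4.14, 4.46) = 4.46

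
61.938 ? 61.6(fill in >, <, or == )>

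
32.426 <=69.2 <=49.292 False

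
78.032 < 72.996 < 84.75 False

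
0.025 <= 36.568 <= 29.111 False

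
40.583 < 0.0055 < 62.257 False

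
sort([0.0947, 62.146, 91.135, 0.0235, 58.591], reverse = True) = [91.135, 62.146, 58.591, 0.0947, 0.0235]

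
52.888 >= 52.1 True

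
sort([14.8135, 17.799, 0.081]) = [0.081, 14.8135, 17.799]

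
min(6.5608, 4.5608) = 4.5608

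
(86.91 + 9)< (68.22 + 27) False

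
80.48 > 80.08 True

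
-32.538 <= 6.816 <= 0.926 False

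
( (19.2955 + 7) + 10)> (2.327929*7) True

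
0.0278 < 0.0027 False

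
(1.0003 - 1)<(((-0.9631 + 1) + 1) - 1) True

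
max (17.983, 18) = 18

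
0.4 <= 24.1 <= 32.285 True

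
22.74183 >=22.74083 True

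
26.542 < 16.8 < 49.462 False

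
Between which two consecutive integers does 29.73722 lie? 29 and 30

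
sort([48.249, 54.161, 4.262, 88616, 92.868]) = [4.262, 48.249, 54.161, 92.868, 88616]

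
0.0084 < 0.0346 True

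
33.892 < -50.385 False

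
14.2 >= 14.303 False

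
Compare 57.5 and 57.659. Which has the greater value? 57.659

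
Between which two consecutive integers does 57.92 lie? 57 and 58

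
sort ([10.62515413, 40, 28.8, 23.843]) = [10.62515413, 23.843, 28.8, 40]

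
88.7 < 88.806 True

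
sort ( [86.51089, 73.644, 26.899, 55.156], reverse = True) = [86.51089, 73.644, 55.156, 26.899]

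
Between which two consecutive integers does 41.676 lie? 41 and 42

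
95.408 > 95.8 False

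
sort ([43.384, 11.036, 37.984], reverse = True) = [43.384, 37.984, 11.036]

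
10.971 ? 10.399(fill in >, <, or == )>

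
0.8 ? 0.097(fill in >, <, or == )>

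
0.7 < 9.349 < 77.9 True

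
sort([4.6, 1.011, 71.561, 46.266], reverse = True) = [71.561, 46.266, 4.6, 1.011]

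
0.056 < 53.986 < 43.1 False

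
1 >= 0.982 True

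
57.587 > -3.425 True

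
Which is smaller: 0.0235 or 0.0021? 0.0021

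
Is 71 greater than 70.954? Yes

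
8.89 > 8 True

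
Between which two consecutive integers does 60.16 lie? 60 and 61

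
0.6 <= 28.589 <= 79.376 True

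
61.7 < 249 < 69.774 False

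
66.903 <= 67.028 True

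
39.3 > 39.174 True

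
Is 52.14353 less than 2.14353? No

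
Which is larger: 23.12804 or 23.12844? 23.12844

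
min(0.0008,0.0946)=0.0008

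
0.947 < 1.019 True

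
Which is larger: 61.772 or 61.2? 61.772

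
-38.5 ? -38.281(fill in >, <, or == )<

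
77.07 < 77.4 True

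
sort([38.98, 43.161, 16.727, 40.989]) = [16.727, 38.98, 40.989, 43.161]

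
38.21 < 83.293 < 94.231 True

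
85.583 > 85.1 True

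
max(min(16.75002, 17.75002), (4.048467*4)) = 16.75002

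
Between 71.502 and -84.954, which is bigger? 71.502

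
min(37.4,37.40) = 37.4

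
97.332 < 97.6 True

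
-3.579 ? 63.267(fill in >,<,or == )<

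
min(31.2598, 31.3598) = 31.2598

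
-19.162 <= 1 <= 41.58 True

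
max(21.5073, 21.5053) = 21.5073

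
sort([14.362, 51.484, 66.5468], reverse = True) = [66.5468, 51.484, 14.362]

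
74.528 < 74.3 False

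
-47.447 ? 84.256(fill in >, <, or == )<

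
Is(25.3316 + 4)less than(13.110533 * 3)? Yes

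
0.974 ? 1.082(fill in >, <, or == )<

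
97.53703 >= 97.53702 True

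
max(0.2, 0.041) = 0.2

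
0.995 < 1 True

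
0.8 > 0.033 True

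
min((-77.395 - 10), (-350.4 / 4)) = -87.6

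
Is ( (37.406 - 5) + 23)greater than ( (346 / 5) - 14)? Yes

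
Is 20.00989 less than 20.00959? No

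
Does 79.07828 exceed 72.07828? Yes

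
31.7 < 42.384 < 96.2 True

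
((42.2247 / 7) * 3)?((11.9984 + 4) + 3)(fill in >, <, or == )<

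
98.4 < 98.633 True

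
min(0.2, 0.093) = 0.093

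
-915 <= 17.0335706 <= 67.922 True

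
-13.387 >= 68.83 False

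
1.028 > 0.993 True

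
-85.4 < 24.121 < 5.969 False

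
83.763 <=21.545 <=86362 False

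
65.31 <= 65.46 True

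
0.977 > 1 False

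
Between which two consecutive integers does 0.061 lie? 0 and 1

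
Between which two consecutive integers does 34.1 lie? 34 and 35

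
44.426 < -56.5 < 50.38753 False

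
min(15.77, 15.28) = 15.28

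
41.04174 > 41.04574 False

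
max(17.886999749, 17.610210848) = 17.886999749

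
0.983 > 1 False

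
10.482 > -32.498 True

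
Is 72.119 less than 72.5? Yes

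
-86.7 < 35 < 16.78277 False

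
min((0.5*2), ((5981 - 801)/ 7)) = 1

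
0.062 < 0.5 True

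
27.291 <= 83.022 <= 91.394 True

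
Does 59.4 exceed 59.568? No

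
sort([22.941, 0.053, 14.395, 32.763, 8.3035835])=[0.053, 8.3035835, 14.395, 22.941, 32.763]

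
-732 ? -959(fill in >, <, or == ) >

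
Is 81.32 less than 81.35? Yes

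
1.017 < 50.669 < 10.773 False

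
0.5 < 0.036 False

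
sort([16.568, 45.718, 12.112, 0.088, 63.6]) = [0.088, 12.112, 16.568, 45.718, 63.6]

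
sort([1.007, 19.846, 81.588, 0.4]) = [0.4, 1.007, 19.846, 81.588]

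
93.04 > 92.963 True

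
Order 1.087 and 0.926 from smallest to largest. 0.926, 1.087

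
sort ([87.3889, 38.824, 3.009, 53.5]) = [3.009, 38.824, 53.5, 87.3889]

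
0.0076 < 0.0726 True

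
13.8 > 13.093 True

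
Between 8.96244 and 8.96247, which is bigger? 8.96247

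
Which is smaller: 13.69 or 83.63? 13.69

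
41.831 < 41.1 False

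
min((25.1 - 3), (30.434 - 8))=22.1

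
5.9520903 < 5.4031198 False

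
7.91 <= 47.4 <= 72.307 True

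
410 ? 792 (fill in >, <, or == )<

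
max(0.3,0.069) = 0.3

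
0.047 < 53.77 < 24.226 False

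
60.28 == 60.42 False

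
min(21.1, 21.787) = 21.1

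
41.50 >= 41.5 True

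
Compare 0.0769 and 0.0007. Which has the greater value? 0.0769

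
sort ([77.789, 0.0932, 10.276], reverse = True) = [77.789, 10.276, 0.0932]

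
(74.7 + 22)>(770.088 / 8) True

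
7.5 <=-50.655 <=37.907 False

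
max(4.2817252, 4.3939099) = 4.3939099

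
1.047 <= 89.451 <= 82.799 False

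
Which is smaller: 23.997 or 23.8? 23.8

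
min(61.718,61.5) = 61.5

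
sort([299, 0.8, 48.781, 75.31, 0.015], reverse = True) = [299, 75.31, 48.781, 0.8, 0.015]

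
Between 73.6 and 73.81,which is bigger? 73.81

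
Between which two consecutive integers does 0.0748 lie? 0 and 1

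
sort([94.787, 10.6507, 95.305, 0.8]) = [0.8, 10.6507, 94.787, 95.305]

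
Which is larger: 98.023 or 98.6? 98.6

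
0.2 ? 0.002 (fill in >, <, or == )>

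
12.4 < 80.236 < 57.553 False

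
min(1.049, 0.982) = 0.982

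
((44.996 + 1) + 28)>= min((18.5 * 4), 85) False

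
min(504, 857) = 504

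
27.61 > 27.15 True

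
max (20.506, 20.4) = 20.506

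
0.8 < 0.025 False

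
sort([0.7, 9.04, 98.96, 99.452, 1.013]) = [0.7, 1.013, 9.04, 98.96, 99.452]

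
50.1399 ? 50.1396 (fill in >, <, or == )>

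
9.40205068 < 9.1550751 False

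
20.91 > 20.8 True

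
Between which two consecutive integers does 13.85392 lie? 13 and 14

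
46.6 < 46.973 True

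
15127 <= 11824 False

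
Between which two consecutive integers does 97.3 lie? 97 and 98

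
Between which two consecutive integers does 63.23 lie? 63 and 64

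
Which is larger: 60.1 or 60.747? 60.747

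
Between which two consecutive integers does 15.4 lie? 15 and 16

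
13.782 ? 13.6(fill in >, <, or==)>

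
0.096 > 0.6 False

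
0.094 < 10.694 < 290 True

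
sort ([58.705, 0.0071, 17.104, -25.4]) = [-25.4, 0.0071, 17.104, 58.705]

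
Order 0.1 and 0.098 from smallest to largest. 0.098, 0.1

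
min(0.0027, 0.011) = 0.0027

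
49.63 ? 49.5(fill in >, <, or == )>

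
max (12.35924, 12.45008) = 12.45008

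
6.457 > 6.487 False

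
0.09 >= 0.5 False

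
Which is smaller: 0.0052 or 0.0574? 0.0052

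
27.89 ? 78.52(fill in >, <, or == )<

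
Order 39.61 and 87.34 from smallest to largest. 39.61, 87.34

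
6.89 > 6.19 True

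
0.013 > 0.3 False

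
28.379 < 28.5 True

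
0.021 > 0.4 False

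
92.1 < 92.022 False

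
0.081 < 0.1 True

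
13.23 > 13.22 True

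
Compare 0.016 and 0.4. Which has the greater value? 0.4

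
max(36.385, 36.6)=36.6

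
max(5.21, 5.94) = 5.94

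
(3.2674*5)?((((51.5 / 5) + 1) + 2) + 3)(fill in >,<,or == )>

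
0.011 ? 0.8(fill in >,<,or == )<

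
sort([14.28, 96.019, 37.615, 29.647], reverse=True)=[96.019, 37.615, 29.647, 14.28]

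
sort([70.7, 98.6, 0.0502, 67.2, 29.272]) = [0.0502, 29.272, 67.2, 70.7, 98.6]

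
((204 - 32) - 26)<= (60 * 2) False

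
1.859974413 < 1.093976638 False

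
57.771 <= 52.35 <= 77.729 False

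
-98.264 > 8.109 False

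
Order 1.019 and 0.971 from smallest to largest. 0.971,1.019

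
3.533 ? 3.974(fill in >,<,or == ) <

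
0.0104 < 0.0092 False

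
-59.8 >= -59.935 True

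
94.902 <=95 True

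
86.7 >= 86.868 False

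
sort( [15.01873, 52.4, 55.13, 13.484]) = [13.484, 15.01873, 52.4, 55.13]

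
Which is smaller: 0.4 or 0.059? 0.059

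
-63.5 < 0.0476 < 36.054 True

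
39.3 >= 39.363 False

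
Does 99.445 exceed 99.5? No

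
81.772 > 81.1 True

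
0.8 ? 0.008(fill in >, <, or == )>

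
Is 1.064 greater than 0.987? Yes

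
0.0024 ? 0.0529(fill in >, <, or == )<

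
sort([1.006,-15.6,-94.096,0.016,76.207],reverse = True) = [76.207,1.006,0.016,-15.6,-94.096]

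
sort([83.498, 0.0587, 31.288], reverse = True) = [83.498, 31.288, 0.0587]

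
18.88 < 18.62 False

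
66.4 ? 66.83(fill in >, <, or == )<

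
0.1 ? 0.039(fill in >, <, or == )>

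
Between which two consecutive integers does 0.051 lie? 0 and 1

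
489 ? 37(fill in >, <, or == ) >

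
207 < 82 False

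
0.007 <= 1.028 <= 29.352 True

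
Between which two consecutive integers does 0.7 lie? 0 and 1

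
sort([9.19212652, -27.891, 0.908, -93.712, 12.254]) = [-93.712, -27.891, 0.908, 9.19212652, 12.254]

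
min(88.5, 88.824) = 88.5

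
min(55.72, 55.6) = 55.6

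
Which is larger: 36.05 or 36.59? 36.59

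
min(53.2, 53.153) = 53.153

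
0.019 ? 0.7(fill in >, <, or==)<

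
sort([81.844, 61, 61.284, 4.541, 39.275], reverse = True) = [81.844, 61.284, 61, 39.275, 4.541]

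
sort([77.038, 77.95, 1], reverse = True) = [77.95, 77.038, 1]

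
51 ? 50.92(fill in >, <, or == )>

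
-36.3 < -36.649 False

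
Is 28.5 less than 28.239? No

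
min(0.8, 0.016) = 0.016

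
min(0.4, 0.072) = 0.072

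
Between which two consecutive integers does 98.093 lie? 98 and 99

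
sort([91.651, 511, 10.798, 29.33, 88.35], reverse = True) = [511, 91.651, 88.35, 29.33, 10.798]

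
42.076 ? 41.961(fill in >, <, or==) >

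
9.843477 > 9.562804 True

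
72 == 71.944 False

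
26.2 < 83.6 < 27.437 False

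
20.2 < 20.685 True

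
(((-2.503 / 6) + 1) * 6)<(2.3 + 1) False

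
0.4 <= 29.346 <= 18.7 False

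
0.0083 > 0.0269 False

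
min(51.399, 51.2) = 51.2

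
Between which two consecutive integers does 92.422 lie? 92 and 93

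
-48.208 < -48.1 True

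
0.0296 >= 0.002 True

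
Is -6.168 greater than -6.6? Yes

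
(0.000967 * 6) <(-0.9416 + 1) True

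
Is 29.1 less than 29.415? Yes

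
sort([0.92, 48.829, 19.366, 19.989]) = [0.92, 19.366, 19.989, 48.829]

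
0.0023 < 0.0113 True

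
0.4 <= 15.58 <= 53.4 True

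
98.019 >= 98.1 False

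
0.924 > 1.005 False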